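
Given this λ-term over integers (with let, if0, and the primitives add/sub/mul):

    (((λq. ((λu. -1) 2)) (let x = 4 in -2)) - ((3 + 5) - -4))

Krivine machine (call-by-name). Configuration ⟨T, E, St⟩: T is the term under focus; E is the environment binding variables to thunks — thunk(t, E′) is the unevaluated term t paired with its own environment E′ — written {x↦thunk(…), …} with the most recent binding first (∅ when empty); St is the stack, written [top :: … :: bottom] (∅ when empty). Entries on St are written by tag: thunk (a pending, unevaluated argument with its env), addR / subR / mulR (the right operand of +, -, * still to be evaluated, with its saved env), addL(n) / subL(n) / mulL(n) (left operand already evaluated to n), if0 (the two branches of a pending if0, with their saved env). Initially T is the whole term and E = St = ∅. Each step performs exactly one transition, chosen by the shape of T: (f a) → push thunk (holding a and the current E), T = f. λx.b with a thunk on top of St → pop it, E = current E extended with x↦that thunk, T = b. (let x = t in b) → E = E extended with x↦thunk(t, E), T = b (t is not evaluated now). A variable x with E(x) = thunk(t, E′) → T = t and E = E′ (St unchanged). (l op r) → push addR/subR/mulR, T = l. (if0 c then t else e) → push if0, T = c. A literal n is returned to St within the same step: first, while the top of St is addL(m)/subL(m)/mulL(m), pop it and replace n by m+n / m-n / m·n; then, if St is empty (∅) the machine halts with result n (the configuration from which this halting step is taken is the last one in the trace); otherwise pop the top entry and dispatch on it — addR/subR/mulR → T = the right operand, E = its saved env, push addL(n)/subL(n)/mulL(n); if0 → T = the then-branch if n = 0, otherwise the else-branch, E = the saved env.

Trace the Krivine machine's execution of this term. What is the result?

Answer: -13

Derivation:
0. [T=(((λq. ((λu. -1) 2)) (let x = 4 in -2)) - ((3 + 5) - -4)) | E=∅ | St=∅]
1. [T=((λq. ((λu. -1) 2)) (let x = 4 in -2)) | E=∅ | St=[subR]]
2. [T=(λq. ((λu. -1) 2)) | E=∅ | St=[thunk :: subR]]
3. [T=((λu. -1) 2) | E={q↦thunk((let x = 4 in -2), ∅)} | St=[subR]]
4. [T=(λu. -1) | E={q↦thunk((let x = 4 in -2), ∅)} | St=[thunk :: subR]]
5. [T=-1 | E={u↦thunk(2, {q↦thunk((let x = 4 in -2), ∅)}), q↦thunk((let x = 4 in -2), ∅)} | St=[subR]]
6. [T=((3 + 5) - -4) | E=∅ | St=[subL(-1)]]
7. [T=(3 + 5) | E=∅ | St=[subR :: subL(-1)]]
8. [T=3 | E=∅ | St=[addR :: subR :: subL(-1)]]
9. [T=5 | E=∅ | St=[addL(3) :: subR :: subL(-1)]]
10. [T=-4 | E=∅ | St=[subL(8) :: subL(-1)]]
→ final value -13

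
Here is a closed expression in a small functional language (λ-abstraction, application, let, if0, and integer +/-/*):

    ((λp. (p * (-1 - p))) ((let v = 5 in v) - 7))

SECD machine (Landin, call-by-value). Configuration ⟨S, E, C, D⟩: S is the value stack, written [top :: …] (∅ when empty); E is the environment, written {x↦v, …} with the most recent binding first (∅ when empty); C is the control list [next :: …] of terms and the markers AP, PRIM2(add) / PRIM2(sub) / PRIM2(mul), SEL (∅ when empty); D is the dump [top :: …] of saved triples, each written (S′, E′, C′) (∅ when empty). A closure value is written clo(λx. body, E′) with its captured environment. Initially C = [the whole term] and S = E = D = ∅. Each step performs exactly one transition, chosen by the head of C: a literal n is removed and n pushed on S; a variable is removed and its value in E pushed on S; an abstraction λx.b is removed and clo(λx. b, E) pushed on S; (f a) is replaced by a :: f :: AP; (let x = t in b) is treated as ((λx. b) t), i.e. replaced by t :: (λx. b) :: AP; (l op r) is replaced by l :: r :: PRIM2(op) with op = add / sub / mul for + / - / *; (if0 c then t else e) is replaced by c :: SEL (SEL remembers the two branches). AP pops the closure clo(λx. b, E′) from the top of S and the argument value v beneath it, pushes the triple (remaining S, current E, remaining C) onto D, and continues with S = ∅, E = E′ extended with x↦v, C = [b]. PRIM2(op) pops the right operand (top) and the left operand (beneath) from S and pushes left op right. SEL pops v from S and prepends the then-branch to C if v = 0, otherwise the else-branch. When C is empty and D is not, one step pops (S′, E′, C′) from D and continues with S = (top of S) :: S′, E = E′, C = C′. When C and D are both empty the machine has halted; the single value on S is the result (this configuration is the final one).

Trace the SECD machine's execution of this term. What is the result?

0. <S=∅, E=∅, C=[((λp. (p * (-1 - p))) ((let v = 5 in v) - 7))], D=∅>
1. <S=∅, E=∅, C=[((let v = 5 in v) - 7) :: (λp. (p * (-1 - p))) :: AP], D=∅>
2. <S=∅, E=∅, C=[(let v = 5 in v) :: 7 :: PRIM2(sub) :: (λp. (p * (-1 - p))) :: AP], D=∅>
3. <S=∅, E=∅, C=[5 :: (λv. v) :: AP :: 7 :: PRIM2(sub) :: (λp. (p * (-1 - p))) :: AP], D=∅>
4. <S=[5], E=∅, C=[(λv. v) :: AP :: 7 :: PRIM2(sub) :: (λp. (p * (-1 - p))) :: AP], D=∅>
5. <S=[clo(λv. v, ∅) :: 5], E=∅, C=[AP :: 7 :: PRIM2(sub) :: (λp. (p * (-1 - p))) :: AP], D=∅>
6. <S=∅, E={v↦5}, C=[v], D=[(∅, ∅, [7 :: PRIM2(sub) :: (λp. (p * (-1 - p))) :: AP])]>
7. <S=[5], E={v↦5}, C=∅, D=[(∅, ∅, [7 :: PRIM2(sub) :: (λp. (p * (-1 - p))) :: AP])]>
8. <S=[5], E=∅, C=[7 :: PRIM2(sub) :: (λp. (p * (-1 - p))) :: AP], D=∅>
9. <S=[7 :: 5], E=∅, C=[PRIM2(sub) :: (λp. (p * (-1 - p))) :: AP], D=∅>
10. <S=[-2], E=∅, C=[(λp. (p * (-1 - p))) :: AP], D=∅>
11. <S=[clo(λp. (p * (-1 - p)), ∅) :: -2], E=∅, C=[AP], D=∅>
12. <S=∅, E={p↦-2}, C=[(p * (-1 - p))], D=[(∅, ∅, ∅)]>
13. <S=∅, E={p↦-2}, C=[p :: (-1 - p) :: PRIM2(mul)], D=[(∅, ∅, ∅)]>
14. <S=[-2], E={p↦-2}, C=[(-1 - p) :: PRIM2(mul)], D=[(∅, ∅, ∅)]>
15. <S=[-2], E={p↦-2}, C=[-1 :: p :: PRIM2(sub) :: PRIM2(mul)], D=[(∅, ∅, ∅)]>
16. <S=[-1 :: -2], E={p↦-2}, C=[p :: PRIM2(sub) :: PRIM2(mul)], D=[(∅, ∅, ∅)]>
17. <S=[-2 :: -1 :: -2], E={p↦-2}, C=[PRIM2(sub) :: PRIM2(mul)], D=[(∅, ∅, ∅)]>
18. <S=[1 :: -2], E={p↦-2}, C=[PRIM2(mul)], D=[(∅, ∅, ∅)]>
19. <S=[-2], E={p↦-2}, C=∅, D=[(∅, ∅, ∅)]>
20. <S=[-2], E=∅, C=∅, D=∅>
→ final value -2

Answer: -2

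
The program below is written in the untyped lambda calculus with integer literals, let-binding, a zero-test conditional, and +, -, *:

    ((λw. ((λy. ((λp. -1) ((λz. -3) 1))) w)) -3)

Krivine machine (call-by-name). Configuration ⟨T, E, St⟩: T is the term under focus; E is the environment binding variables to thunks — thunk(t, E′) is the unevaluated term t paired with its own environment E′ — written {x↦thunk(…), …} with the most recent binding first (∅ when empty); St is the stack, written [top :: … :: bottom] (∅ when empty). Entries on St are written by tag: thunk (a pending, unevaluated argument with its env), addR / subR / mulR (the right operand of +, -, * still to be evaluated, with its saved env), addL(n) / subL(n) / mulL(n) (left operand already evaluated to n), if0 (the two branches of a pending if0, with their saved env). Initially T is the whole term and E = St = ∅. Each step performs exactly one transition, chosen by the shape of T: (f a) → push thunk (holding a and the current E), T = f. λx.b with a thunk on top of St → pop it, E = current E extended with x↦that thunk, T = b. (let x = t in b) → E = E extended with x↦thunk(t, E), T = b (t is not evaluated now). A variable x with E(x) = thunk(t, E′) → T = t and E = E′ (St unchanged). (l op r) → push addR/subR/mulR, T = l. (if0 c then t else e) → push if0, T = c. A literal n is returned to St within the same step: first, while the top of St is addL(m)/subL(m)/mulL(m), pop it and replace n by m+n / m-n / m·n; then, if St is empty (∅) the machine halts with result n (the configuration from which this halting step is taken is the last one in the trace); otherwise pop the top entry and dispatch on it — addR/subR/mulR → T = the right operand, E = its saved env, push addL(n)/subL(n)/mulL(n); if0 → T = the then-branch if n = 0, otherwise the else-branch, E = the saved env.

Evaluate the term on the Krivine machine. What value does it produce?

Answer: -1

Machine steps:
[0] <T=((λw. ((λy. ((λp. -1) ((λz. -3) 1))) w)) -3), E=∅, St=∅>
[1] <T=(λw. ((λy. ((λp. -1) ((λz. -3) 1))) w)), E=∅, St=[thunk]>
[2] <T=((λy. ((λp. -1) ((λz. -3) 1))) w), E={w↦thunk(-3, ∅)}, St=∅>
[3] <T=(λy. ((λp. -1) ((λz. -3) 1))), E={w↦thunk(-3, ∅)}, St=[thunk]>
[4] <T=((λp. -1) ((λz. -3) 1)), E={y↦thunk(w, {w↦thunk(-3, ∅)}), w↦thunk(-3, ∅)}, St=∅>
[5] <T=(λp. -1), E={y↦thunk(w, {w↦thunk(-3, ∅)}), w↦thunk(-3, ∅)}, St=[thunk]>
[6] <T=-1, E={p↦thunk(((λz. -3) 1), {y↦thunk(w, {w↦thunk(-3, ∅)}), w↦thunk(-3, ∅)}), y↦thunk(w, {w↦thunk(-3, ∅)}), w↦thunk(-3, ∅)}, St=∅>
→ final value -1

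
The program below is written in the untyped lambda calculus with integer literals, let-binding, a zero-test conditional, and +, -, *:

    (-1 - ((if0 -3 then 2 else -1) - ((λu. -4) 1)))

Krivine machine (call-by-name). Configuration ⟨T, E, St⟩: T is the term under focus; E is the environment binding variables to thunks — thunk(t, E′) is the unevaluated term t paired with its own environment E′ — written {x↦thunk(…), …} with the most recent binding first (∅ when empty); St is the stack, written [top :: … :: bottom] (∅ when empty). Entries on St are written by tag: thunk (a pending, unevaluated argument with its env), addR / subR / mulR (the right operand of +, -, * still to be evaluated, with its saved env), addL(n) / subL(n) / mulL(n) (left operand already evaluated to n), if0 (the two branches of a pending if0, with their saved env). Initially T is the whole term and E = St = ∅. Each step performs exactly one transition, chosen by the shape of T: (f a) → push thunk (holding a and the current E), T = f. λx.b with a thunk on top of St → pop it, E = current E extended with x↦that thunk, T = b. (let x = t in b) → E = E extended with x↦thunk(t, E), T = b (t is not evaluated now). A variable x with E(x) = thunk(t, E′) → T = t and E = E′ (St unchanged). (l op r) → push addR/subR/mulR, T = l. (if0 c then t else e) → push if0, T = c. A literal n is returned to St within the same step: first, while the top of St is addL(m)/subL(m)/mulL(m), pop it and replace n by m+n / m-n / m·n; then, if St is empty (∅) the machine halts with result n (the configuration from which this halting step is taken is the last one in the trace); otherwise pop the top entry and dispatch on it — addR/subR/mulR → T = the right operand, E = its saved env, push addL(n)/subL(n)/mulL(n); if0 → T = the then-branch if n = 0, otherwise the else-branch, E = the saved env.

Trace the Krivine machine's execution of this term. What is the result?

Answer: -4

Execution trace:
[0] <T=(-1 - ((if0 -3 then 2 else -1) - ((λu. -4) 1))), E=∅, St=∅>
[1] <T=-1, E=∅, St=[subR]>
[2] <T=((if0 -3 then 2 else -1) - ((λu. -4) 1)), E=∅, St=[subL(-1)]>
[3] <T=(if0 -3 then 2 else -1), E=∅, St=[subR :: subL(-1)]>
[4] <T=-3, E=∅, St=[if0 :: subR :: subL(-1)]>
[5] <T=-1, E=∅, St=[subR :: subL(-1)]>
[6] <T=((λu. -4) 1), E=∅, St=[subL(-1) :: subL(-1)]>
[7] <T=(λu. -4), E=∅, St=[thunk :: subL(-1) :: subL(-1)]>
[8] <T=-4, E={u↦thunk(1, ∅)}, St=[subL(-1) :: subL(-1)]>
→ final value -4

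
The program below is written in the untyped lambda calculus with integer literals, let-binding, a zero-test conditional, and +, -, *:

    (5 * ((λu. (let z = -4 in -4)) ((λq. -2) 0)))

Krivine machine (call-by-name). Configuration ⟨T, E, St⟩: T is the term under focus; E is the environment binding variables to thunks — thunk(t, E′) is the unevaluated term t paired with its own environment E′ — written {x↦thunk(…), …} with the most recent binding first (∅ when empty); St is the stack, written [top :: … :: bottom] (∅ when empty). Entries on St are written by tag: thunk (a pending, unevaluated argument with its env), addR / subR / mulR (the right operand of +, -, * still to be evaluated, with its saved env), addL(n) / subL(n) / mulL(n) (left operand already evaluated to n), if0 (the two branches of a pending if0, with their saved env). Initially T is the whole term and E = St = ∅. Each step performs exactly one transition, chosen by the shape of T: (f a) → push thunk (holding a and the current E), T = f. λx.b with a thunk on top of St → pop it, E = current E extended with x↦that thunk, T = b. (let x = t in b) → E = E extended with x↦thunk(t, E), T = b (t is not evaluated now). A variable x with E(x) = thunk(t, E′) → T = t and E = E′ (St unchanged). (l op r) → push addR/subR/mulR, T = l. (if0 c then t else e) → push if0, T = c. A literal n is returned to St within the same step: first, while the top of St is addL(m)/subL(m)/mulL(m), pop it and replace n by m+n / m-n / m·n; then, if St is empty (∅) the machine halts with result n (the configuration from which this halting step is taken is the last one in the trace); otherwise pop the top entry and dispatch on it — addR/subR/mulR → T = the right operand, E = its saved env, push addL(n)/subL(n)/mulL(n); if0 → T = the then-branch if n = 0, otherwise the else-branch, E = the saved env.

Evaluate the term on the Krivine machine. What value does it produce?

0. <T=(5 * ((λu. (let z = -4 in -4)) ((λq. -2) 0))), E=∅, St=∅>
1. <T=5, E=∅, St=[mulR]>
2. <T=((λu. (let z = -4 in -4)) ((λq. -2) 0)), E=∅, St=[mulL(5)]>
3. <T=(λu. (let z = -4 in -4)), E=∅, St=[thunk :: mulL(5)]>
4. <T=(let z = -4 in -4), E={u↦thunk(((λq. -2) 0), ∅)}, St=[mulL(5)]>
5. <T=-4, E={z↦thunk(-4, {u↦thunk(((λq. -2) 0), ∅)}), u↦thunk(((λq. -2) 0), ∅)}, St=[mulL(5)]>
→ final value -20

Answer: -20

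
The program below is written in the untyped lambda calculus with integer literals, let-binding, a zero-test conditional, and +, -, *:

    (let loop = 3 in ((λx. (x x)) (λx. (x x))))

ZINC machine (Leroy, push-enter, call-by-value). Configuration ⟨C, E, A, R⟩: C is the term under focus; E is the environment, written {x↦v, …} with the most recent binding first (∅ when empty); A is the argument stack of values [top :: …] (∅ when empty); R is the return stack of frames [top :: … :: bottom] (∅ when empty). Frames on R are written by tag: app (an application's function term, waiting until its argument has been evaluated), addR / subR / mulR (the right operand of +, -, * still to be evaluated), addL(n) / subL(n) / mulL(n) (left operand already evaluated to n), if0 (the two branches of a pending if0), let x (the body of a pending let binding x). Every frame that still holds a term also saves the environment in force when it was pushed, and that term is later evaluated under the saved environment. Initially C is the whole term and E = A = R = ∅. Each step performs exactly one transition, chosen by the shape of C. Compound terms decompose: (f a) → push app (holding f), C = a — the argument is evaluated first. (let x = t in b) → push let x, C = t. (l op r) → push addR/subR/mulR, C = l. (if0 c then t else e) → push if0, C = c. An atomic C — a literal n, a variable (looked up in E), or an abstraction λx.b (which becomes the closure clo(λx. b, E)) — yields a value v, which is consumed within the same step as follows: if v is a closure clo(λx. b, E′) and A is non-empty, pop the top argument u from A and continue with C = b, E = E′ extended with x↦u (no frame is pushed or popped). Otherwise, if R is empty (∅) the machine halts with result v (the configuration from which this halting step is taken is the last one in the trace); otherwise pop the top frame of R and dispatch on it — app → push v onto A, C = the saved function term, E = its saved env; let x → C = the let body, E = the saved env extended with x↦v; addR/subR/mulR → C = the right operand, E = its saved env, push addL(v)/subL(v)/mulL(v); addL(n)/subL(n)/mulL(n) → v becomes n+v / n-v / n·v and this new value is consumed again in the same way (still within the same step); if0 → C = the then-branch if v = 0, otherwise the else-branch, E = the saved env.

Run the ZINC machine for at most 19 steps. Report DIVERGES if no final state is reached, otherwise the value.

Answer: DIVERGES (no final state within 19 steps)

Machine steps:
0. ⟨C=(let loop = 3 in ((λx. (x x)) (λx. (x x)))); E=∅; A=∅; R=∅⟩
1. ⟨C=3; E=∅; A=∅; R=[let loop]⟩
2. ⟨C=((λx. (x x)) (λx. (x x))); E={loop↦3}; A=∅; R=∅⟩
3. ⟨C=(λx. (x x)); E={loop↦3}; A=∅; R=[app]⟩
4. ⟨C=(λx. (x x)); E={loop↦3}; A=[clo(λx. (x x), {loop↦3})]; R=∅⟩
5. ⟨C=(x x); E={x↦clo(λx. (x x), {loop↦3}), loop↦3}; A=∅; R=∅⟩
6. ⟨C=x; E={x↦clo(λx. (x x), {loop↦3}), loop↦3}; A=∅; R=[app]⟩
7. ⟨C=x; E={x↦clo(λx. (x x), {loop↦3}), loop↦3}; A=[clo(λx. (x x), {loop↦3})]; R=∅⟩
… configuration repeats with period 3 (steps 5–7 recur indefinitely) …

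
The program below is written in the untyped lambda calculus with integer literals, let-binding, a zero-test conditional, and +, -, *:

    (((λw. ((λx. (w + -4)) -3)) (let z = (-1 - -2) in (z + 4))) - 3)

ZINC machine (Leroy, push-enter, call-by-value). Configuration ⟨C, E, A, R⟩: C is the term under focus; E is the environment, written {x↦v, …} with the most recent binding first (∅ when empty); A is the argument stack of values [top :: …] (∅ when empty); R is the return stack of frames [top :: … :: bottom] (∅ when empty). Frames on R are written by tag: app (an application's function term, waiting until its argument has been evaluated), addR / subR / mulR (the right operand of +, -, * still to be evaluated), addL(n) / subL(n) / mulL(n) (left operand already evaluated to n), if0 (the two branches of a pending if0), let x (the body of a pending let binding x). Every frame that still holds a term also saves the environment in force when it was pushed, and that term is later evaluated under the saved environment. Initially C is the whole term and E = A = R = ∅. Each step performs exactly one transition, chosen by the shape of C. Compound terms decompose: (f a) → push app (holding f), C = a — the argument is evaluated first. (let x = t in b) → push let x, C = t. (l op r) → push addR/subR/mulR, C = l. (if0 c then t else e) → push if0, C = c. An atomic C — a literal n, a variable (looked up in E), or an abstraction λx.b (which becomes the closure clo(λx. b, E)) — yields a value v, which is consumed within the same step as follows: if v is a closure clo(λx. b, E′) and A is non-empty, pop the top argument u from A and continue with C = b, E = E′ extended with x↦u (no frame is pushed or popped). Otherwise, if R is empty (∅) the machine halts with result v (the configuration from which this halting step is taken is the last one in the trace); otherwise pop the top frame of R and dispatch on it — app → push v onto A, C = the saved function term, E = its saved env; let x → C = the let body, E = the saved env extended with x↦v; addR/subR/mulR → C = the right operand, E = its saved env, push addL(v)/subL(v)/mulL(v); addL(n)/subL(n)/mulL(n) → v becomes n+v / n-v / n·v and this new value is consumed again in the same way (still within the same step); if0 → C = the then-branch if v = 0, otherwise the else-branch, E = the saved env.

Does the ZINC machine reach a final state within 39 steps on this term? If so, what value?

Answer: -2

Machine steps:
step 0: ⟨C=(((λw. ((λx. (w + -4)) -3)) (let z = (-1 - -2) in (z + 4))) - 3); E=∅; A=∅; R=∅⟩
step 1: ⟨C=((λw. ((λx. (w + -4)) -3)) (let z = (-1 - -2) in (z + 4))); E=∅; A=∅; R=[subR]⟩
step 2: ⟨C=(let z = (-1 - -2) in (z + 4)); E=∅; A=∅; R=[app :: subR]⟩
step 3: ⟨C=(-1 - -2); E=∅; A=∅; R=[let z :: app :: subR]⟩
step 4: ⟨C=-1; E=∅; A=∅; R=[subR :: let z :: app :: subR]⟩
step 5: ⟨C=-2; E=∅; A=∅; R=[subL(-1) :: let z :: app :: subR]⟩
step 6: ⟨C=(z + 4); E={z↦1}; A=∅; R=[app :: subR]⟩
step 7: ⟨C=z; E={z↦1}; A=∅; R=[addR :: app :: subR]⟩
step 8: ⟨C=4; E={z↦1}; A=∅; R=[addL(1) :: app :: subR]⟩
step 9: ⟨C=(λw. ((λx. (w + -4)) -3)); E=∅; A=[5]; R=[subR]⟩
step 10: ⟨C=((λx. (w + -4)) -3); E={w↦5}; A=∅; R=[subR]⟩
step 11: ⟨C=-3; E={w↦5}; A=∅; R=[app :: subR]⟩
step 12: ⟨C=(λx. (w + -4)); E={w↦5}; A=[-3]; R=[subR]⟩
step 13: ⟨C=(w + -4); E={x↦-3, w↦5}; A=∅; R=[subR]⟩
step 14: ⟨C=w; E={x↦-3, w↦5}; A=∅; R=[addR :: subR]⟩
step 15: ⟨C=-4; E={x↦-3, w↦5}; A=∅; R=[addL(5) :: subR]⟩
step 16: ⟨C=3; E=∅; A=∅; R=[subL(1)]⟩
→ final value -2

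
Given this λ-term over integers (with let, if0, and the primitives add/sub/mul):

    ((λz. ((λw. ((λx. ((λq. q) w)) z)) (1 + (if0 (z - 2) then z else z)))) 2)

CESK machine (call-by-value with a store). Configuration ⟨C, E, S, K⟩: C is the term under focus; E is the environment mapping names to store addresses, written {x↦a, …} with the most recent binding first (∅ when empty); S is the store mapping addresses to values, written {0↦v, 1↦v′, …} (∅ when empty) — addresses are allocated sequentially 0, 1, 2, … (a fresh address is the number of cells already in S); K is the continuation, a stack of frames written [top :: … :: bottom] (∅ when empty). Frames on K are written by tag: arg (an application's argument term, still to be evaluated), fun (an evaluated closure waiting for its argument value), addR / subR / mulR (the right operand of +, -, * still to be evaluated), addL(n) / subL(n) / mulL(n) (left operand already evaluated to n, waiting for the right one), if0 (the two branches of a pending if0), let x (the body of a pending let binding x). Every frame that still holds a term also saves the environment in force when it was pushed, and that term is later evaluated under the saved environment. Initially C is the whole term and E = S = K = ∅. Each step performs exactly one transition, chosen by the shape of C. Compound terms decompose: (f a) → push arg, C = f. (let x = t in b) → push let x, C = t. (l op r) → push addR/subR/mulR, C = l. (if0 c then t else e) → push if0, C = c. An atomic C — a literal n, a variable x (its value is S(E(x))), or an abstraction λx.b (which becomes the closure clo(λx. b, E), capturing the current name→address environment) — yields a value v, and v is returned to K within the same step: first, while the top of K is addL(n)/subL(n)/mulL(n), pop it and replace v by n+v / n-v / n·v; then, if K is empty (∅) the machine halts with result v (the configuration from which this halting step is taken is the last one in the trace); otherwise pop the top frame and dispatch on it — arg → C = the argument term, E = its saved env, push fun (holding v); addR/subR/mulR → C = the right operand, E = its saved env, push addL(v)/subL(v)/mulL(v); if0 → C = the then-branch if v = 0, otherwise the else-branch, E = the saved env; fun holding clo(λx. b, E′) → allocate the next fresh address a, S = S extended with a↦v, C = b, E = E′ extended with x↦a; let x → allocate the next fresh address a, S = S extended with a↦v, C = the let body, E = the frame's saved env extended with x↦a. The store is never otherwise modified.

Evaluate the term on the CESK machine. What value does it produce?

t=0: ⟨C=((λz. ((λw. ((λx. ((λq. q) w)) z)) (1 + (if0 (z - 2) then z else z)))) 2); E=∅; S=∅; K=∅⟩
t=1: ⟨C=(λz. ((λw. ((λx. ((λq. q) w)) z)) (1 + (if0 (z - 2) then z else z)))); E=∅; S=∅; K=[arg]⟩
t=2: ⟨C=2; E=∅; S=∅; K=[fun]⟩
t=3: ⟨C=((λw. ((λx. ((λq. q) w)) z)) (1 + (if0 (z - 2) then z else z))); E={z↦0}; S={0↦2}; K=∅⟩
t=4: ⟨C=(λw. ((λx. ((λq. q) w)) z)); E={z↦0}; S={0↦2}; K=[arg]⟩
t=5: ⟨C=(1 + (if0 (z - 2) then z else z)); E={z↦0}; S={0↦2}; K=[fun]⟩
t=6: ⟨C=1; E={z↦0}; S={0↦2}; K=[addR :: fun]⟩
t=7: ⟨C=(if0 (z - 2) then z else z); E={z↦0}; S={0↦2}; K=[addL(1) :: fun]⟩
t=8: ⟨C=(z - 2); E={z↦0}; S={0↦2}; K=[if0 :: addL(1) :: fun]⟩
t=9: ⟨C=z; E={z↦0}; S={0↦2}; K=[subR :: if0 :: addL(1) :: fun]⟩
t=10: ⟨C=2; E={z↦0}; S={0↦2}; K=[subL(2) :: if0 :: addL(1) :: fun]⟩
t=11: ⟨C=z; E={z↦0}; S={0↦2}; K=[addL(1) :: fun]⟩
t=12: ⟨C=((λx. ((λq. q) w)) z); E={w↦1, z↦0}; S={0↦2, 1↦3}; K=∅⟩
t=13: ⟨C=(λx. ((λq. q) w)); E={w↦1, z↦0}; S={0↦2, 1↦3}; K=[arg]⟩
t=14: ⟨C=z; E={w↦1, z↦0}; S={0↦2, 1↦3}; K=[fun]⟩
t=15: ⟨C=((λq. q) w); E={x↦2, w↦1, z↦0}; S={0↦2, 1↦3, 2↦2}; K=∅⟩
t=16: ⟨C=(λq. q); E={x↦2, w↦1, z↦0}; S={0↦2, 1↦3, 2↦2}; K=[arg]⟩
t=17: ⟨C=w; E={x↦2, w↦1, z↦0}; S={0↦2, 1↦3, 2↦2}; K=[fun]⟩
t=18: ⟨C=q; E={q↦3, x↦2, w↦1, z↦0}; S={0↦2, 1↦3, 2↦2, 3↦3}; K=∅⟩
→ final value 3

Answer: 3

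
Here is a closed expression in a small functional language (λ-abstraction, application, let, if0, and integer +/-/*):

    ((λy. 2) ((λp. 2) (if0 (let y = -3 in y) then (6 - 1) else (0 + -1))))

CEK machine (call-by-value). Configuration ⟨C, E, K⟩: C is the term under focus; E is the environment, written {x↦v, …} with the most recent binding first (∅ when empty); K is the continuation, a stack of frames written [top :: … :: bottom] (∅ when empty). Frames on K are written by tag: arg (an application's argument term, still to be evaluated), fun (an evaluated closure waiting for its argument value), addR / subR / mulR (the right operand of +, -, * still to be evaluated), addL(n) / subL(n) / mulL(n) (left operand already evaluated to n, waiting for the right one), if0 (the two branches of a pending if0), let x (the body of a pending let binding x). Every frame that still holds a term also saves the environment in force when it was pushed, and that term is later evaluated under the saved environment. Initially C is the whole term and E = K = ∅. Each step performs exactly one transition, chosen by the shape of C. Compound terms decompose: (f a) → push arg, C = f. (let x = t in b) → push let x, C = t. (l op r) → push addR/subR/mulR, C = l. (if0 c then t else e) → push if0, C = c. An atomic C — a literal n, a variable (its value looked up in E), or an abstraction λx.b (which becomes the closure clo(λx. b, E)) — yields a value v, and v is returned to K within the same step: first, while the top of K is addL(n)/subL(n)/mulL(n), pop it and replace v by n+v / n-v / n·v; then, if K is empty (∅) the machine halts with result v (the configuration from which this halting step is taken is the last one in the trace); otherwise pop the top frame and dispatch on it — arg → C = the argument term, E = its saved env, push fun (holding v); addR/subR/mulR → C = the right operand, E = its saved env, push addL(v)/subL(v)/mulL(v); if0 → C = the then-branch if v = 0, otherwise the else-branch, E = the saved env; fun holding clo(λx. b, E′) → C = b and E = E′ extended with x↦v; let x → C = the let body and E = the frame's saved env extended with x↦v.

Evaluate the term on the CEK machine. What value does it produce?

Answer: 2

Execution trace:
[0] [C=((λy. 2) ((λp. 2) (if0 (let y = -3 in y) then (6 - 1) else (0 + -1)))) | E=∅ | K=∅]
[1] [C=(λy. 2) | E=∅ | K=[arg]]
[2] [C=((λp. 2) (if0 (let y = -3 in y) then (6 - 1) else (0 + -1))) | E=∅ | K=[fun]]
[3] [C=(λp. 2) | E=∅ | K=[arg :: fun]]
[4] [C=(if0 (let y = -3 in y) then (6 - 1) else (0 + -1)) | E=∅ | K=[fun :: fun]]
[5] [C=(let y = -3 in y) | E=∅ | K=[if0 :: fun :: fun]]
[6] [C=-3 | E=∅ | K=[let y :: if0 :: fun :: fun]]
[7] [C=y | E={y↦-3} | K=[if0 :: fun :: fun]]
[8] [C=(0 + -1) | E=∅ | K=[fun :: fun]]
[9] [C=0 | E=∅ | K=[addR :: fun :: fun]]
[10] [C=-1 | E=∅ | K=[addL(0) :: fun :: fun]]
[11] [C=2 | E={p↦-1} | K=[fun]]
[12] [C=2 | E={y↦2} | K=∅]
→ final value 2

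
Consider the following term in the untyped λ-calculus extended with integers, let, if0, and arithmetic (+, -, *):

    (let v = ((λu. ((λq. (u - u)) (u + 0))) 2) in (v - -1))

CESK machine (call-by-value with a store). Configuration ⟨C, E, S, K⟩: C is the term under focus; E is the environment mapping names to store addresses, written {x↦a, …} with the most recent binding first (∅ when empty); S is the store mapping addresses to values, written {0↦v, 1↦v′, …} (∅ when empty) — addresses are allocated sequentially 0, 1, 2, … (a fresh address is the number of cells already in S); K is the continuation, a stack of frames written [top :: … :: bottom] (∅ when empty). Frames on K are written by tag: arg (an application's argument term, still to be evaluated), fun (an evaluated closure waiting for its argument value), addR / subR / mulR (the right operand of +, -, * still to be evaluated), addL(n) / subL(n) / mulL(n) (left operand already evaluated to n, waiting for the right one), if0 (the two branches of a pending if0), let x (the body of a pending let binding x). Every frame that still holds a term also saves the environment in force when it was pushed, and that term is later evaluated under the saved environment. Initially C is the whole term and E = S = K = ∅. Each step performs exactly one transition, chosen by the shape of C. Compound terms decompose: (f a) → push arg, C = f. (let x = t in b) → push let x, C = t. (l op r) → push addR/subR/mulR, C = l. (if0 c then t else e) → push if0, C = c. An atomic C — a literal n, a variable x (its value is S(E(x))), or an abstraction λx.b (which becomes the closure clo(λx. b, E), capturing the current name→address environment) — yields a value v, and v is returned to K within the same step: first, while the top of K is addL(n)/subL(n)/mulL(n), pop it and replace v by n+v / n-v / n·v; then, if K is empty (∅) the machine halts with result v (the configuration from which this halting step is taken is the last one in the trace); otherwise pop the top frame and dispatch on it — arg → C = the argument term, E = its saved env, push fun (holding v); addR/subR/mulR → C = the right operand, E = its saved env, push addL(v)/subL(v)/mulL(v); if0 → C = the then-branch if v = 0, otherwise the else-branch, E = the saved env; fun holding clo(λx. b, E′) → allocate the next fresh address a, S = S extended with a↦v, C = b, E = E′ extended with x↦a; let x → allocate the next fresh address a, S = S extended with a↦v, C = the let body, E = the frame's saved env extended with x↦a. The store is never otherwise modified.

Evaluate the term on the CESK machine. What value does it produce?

Answer: 1

Machine steps:
0. ⟨C=(let v = ((λu. ((λq. (u - u)) (u + 0))) 2) in (v - -1)); E=∅; S=∅; K=∅⟩
1. ⟨C=((λu. ((λq. (u - u)) (u + 0))) 2); E=∅; S=∅; K=[let v]⟩
2. ⟨C=(λu. ((λq. (u - u)) (u + 0))); E=∅; S=∅; K=[arg :: let v]⟩
3. ⟨C=2; E=∅; S=∅; K=[fun :: let v]⟩
4. ⟨C=((λq. (u - u)) (u + 0)); E={u↦0}; S={0↦2}; K=[let v]⟩
5. ⟨C=(λq. (u - u)); E={u↦0}; S={0↦2}; K=[arg :: let v]⟩
6. ⟨C=(u + 0); E={u↦0}; S={0↦2}; K=[fun :: let v]⟩
7. ⟨C=u; E={u↦0}; S={0↦2}; K=[addR :: fun :: let v]⟩
8. ⟨C=0; E={u↦0}; S={0↦2}; K=[addL(2) :: fun :: let v]⟩
9. ⟨C=(u - u); E={q↦1, u↦0}; S={0↦2, 1↦2}; K=[let v]⟩
10. ⟨C=u; E={q↦1, u↦0}; S={0↦2, 1↦2}; K=[subR :: let v]⟩
11. ⟨C=u; E={q↦1, u↦0}; S={0↦2, 1↦2}; K=[subL(2) :: let v]⟩
12. ⟨C=(v - -1); E={v↦2}; S={0↦2, 1↦2, 2↦0}; K=∅⟩
13. ⟨C=v; E={v↦2}; S={0↦2, 1↦2, 2↦0}; K=[subR]⟩
14. ⟨C=-1; E={v↦2}; S={0↦2, 1↦2, 2↦0}; K=[subL(0)]⟩
→ final value 1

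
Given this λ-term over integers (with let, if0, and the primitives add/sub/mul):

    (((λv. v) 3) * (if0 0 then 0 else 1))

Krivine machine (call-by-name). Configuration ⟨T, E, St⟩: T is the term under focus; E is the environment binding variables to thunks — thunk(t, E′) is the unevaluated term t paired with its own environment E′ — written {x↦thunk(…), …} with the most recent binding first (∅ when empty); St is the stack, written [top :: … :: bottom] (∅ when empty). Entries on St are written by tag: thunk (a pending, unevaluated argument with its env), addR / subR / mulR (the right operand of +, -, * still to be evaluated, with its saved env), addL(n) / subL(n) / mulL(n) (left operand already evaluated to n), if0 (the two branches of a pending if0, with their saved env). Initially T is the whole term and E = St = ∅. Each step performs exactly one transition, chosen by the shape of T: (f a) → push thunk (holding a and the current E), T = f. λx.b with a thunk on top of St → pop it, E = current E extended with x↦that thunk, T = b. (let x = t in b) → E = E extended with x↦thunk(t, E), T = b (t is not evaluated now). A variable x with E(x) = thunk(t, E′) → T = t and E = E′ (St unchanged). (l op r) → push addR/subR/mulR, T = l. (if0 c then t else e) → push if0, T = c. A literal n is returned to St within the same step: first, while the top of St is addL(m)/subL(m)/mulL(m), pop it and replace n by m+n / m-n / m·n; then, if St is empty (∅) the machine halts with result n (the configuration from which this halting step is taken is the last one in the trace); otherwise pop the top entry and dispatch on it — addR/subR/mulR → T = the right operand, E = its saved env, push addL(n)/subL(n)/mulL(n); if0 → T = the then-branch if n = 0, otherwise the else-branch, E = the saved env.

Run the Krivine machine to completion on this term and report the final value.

Answer: 0

Machine steps:
step 0: <T=(((λv. v) 3) * (if0 0 then 0 else 1)), E=∅, St=∅>
step 1: <T=((λv. v) 3), E=∅, St=[mulR]>
step 2: <T=(λv. v), E=∅, St=[thunk :: mulR]>
step 3: <T=v, E={v↦thunk(3, ∅)}, St=[mulR]>
step 4: <T=3, E=∅, St=[mulR]>
step 5: <T=(if0 0 then 0 else 1), E=∅, St=[mulL(3)]>
step 6: <T=0, E=∅, St=[if0 :: mulL(3)]>
step 7: <T=0, E=∅, St=[mulL(3)]>
→ final value 0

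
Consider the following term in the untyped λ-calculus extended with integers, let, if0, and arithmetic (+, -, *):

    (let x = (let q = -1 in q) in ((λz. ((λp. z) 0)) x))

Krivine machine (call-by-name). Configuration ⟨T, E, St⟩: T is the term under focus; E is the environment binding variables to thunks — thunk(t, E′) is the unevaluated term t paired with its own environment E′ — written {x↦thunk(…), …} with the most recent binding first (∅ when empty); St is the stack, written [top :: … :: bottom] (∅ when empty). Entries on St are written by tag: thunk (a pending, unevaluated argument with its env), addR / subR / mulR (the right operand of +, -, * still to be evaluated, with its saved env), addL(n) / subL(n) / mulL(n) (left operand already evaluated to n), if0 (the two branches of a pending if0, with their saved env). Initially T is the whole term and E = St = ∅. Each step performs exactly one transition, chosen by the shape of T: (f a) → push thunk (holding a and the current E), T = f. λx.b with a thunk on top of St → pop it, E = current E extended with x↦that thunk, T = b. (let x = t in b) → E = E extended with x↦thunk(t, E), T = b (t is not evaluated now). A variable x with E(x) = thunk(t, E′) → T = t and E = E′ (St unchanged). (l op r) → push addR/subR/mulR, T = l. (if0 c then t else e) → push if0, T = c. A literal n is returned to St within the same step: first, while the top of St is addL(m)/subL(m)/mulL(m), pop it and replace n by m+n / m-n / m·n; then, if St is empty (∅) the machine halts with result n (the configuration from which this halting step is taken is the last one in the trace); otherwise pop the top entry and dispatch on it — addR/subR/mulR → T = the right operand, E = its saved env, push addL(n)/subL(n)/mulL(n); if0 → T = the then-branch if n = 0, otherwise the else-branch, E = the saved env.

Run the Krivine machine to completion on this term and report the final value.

0. [T=(let x = (let q = -1 in q) in ((λz. ((λp. z) 0)) x)) | E=∅ | St=∅]
1. [T=((λz. ((λp. z) 0)) x) | E={x↦thunk((let q = -1 in q), ∅)} | St=∅]
2. [T=(λz. ((λp. z) 0)) | E={x↦thunk((let q = -1 in q), ∅)} | St=[thunk]]
3. [T=((λp. z) 0) | E={z↦thunk(x, {x↦thunk((let q = -1 in q), ∅)}), x↦thunk((let q = -1 in q), ∅)} | St=∅]
4. [T=(λp. z) | E={z↦thunk(x, {x↦thunk((let q = -1 in q), ∅)}), x↦thunk((let q = -1 in q), ∅)} | St=[thunk]]
5. [T=z | E={p↦thunk(0, {z↦thunk(x, {x↦thunk((let q = -1 in q), ∅)}), x↦thunk((let q = -1 in q), ∅)}), z↦thunk(x, {x↦thunk((let q = -1 in q), ∅)}), x↦thunk((let q = -1 in q), ∅)} | St=∅]
6. [T=x | E={x↦thunk((let q = -1 in q), ∅)} | St=∅]
7. [T=(let q = -1 in q) | E=∅ | St=∅]
8. [T=q | E={q↦thunk(-1, ∅)} | St=∅]
9. [T=-1 | E=∅ | St=∅]
→ final value -1

Answer: -1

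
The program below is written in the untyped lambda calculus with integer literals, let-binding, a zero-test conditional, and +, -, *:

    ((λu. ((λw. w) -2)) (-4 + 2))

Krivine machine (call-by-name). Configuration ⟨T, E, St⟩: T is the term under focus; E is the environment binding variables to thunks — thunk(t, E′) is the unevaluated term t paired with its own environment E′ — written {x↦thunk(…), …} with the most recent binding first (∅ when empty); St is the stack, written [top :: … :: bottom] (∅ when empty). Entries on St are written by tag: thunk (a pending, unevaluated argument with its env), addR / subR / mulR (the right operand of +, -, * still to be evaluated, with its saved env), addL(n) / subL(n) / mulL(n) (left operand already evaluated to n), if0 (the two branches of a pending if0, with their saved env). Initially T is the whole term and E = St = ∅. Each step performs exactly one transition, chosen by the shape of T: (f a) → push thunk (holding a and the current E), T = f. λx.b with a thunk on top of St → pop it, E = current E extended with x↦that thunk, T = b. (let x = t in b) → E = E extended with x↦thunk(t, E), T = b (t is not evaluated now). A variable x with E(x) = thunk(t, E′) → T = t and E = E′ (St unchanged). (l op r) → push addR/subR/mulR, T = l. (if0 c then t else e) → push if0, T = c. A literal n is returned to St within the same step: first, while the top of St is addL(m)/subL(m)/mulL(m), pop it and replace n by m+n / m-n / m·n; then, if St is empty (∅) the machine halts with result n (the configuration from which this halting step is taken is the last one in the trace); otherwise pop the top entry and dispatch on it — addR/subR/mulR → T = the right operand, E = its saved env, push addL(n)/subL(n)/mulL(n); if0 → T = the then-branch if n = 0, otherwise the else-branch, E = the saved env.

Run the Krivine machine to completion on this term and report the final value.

Answer: -2

Machine steps:
[0] ⟨T=((λu. ((λw. w) -2)) (-4 + 2)); E=∅; St=∅⟩
[1] ⟨T=(λu. ((λw. w) -2)); E=∅; St=[thunk]⟩
[2] ⟨T=((λw. w) -2); E={u↦thunk((-4 + 2), ∅)}; St=∅⟩
[3] ⟨T=(λw. w); E={u↦thunk((-4 + 2), ∅)}; St=[thunk]⟩
[4] ⟨T=w; E={w↦thunk(-2, {u↦thunk((-4 + 2), ∅)}), u↦thunk((-4 + 2), ∅)}; St=∅⟩
[5] ⟨T=-2; E={u↦thunk((-4 + 2), ∅)}; St=∅⟩
→ final value -2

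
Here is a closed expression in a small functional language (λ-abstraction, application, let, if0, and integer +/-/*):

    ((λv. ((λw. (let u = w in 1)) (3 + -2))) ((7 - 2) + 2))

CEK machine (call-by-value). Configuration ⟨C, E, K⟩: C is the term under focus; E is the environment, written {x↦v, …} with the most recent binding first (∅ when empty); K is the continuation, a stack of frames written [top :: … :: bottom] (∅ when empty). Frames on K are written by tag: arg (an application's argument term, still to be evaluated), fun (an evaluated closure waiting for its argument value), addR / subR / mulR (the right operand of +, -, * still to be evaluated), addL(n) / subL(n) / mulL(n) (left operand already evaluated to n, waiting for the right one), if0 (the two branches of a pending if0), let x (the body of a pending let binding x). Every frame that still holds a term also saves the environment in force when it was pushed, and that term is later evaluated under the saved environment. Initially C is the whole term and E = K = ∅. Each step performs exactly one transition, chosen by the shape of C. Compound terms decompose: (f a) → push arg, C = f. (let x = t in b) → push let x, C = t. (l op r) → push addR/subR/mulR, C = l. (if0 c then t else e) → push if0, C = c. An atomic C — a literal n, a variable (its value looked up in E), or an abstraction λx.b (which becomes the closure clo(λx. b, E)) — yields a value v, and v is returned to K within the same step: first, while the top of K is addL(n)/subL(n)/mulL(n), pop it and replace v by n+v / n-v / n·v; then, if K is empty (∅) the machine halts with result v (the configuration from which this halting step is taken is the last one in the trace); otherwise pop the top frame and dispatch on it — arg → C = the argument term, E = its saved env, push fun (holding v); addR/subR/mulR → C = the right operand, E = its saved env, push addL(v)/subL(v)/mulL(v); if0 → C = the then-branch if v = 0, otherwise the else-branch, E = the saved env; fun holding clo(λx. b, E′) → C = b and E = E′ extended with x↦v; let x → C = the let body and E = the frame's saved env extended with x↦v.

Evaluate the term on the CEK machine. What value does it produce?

Answer: 1

Execution trace:
step 0: <C=((λv. ((λw. (let u = w in 1)) (3 + -2))) ((7 - 2) + 2)), E=∅, K=∅>
step 1: <C=(λv. ((λw. (let u = w in 1)) (3 + -2))), E=∅, K=[arg]>
step 2: <C=((7 - 2) + 2), E=∅, K=[fun]>
step 3: <C=(7 - 2), E=∅, K=[addR :: fun]>
step 4: <C=7, E=∅, K=[subR :: addR :: fun]>
step 5: <C=2, E=∅, K=[subL(7) :: addR :: fun]>
step 6: <C=2, E=∅, K=[addL(5) :: fun]>
step 7: <C=((λw. (let u = w in 1)) (3 + -2)), E={v↦7}, K=∅>
step 8: <C=(λw. (let u = w in 1)), E={v↦7}, K=[arg]>
step 9: <C=(3 + -2), E={v↦7}, K=[fun]>
step 10: <C=3, E={v↦7}, K=[addR :: fun]>
step 11: <C=-2, E={v↦7}, K=[addL(3) :: fun]>
step 12: <C=(let u = w in 1), E={w↦1, v↦7}, K=∅>
step 13: <C=w, E={w↦1, v↦7}, K=[let u]>
step 14: <C=1, E={u↦1, w↦1, v↦7}, K=∅>
→ final value 1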